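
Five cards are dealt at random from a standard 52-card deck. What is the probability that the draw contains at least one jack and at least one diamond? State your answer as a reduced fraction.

There are C(52,5) = 2598960 possible draws.
By inclusion-exclusion on the complements, draws missing all jacks or all diamonds: C(48,5) + C(39,5) − C(36,5) = 1712304 + 575757 − 376992 = 1911069.
So draws with at least one of each: 2598960 − 1911069 = 687891, probability 687891/2598960 = 229297/866320.

229297/866320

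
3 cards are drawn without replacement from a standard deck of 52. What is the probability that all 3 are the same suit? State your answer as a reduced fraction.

There are C(52,3) = 22100 possible 3-card hands.
Hands of one suit: 4 suits × C(13,3) = 4·286 = 1144.
Probability = 1144/22100 = 22/425.

22/425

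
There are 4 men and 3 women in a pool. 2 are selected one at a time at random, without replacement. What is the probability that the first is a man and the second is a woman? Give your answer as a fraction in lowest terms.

Multiply the conditional probabilities at each draw: 4/7 · 3/6 = 12/42 = 2/7.

2/7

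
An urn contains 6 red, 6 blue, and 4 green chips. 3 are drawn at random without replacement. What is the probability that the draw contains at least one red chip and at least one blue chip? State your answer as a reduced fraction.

There are C(16,3) = 560 possible draws.
By inclusion-exclusion on the complements, draws missing all red or all blue: C(10,3) + C(10,3) − C(4,3) = 120 + 120 − 4 = 236.
So draws with at least one of each: 560 − 236 = 324, probability 324/560 = 81/140.

81/140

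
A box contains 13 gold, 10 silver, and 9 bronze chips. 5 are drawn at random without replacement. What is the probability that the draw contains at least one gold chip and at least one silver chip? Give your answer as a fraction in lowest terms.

There are C(32,5) = 201376 possible draws.
By inclusion-exclusion on the complements, draws missing all gold or all silver: C(19,5) + C(22,5) − C(9,5) = 11628 + 26334 − 126 = 37836.
So draws with at least one of each: 201376 − 37836 = 163540, probability 163540/201376 = 40885/50344.

40885/50344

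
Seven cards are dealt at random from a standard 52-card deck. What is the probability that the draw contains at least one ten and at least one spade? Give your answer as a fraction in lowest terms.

53122231/133784560

There are C(52,7) = 133784560 possible draws.
By inclusion-exclusion on the complements, draws missing all tens or all spades: C(48,7) + C(39,7) − C(36,7) = 73629072 + 15380937 − 8347680 = 80662329.
So draws with at least one of each: 133784560 − 80662329 = 53122231, probability 53122231/133784560.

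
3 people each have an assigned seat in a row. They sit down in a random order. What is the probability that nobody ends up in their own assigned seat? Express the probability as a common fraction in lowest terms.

1/3

There are 3! = 6 seatings.
By inclusion-exclusion, seatings with no fixed points: C(3,0)·3! − C(3,1)·2! + C(3,2)·1! − C(3,3)·0! = 2.
Probability = 2/6 = 1/3.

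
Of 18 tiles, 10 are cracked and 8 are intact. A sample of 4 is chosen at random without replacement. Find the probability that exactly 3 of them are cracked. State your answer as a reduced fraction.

16/51

The sample space is all 4-subsets of the 18: C(18,4) = 3060.
Selections with exactly 3 cracked: choose 3 of the 10 cracked and 1 of the 8 intact, C(10,3)·C(8,1) = 120·8 = 960.
Probability = 960/3060 = 16/51.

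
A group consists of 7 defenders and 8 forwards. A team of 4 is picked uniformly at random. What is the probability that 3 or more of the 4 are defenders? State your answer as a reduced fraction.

Total selections: C(15,4) = 1365.
Favorable selections (3 or more defenders): C(7,3)·C(8,1) + C(7,4)·C(8,0) = 280 + 35 = 315.
Probability = 315/1365 = 3/13.

3/13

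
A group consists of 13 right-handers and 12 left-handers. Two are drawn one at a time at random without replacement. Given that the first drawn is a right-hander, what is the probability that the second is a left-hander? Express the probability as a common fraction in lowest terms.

1/2

After removing one right-hander, 24 remain: 12 right-handers and 12 left-handers.
So the probability the next is a left-hander is 12/24 = 1/2.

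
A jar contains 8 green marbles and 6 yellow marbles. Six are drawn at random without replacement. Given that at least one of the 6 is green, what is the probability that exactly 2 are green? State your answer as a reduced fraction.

210/1501

Work in counts. Selections with at least one green: C(14,6) − C(6,6) = 3003 − 1 = 3002.
Of those, selections where exactly 2 are green: C(8,2)·C(6,4) = 28·15 = 420.
Conditional probability = 420/3002 = 210/1501.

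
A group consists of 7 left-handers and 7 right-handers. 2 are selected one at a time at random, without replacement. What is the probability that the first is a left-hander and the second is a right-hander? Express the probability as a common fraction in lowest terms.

7/26

Multiply the conditional probabilities at each draw: 7/14 · 7/13 = 49/182 = 7/26.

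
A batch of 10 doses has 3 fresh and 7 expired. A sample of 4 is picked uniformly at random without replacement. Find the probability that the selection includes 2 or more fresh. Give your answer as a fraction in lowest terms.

1/3

There are C(10,4) = 210 ways to choose the 4.
Favorable selections (2 or more fresh): C(3,2)·C(7,2) + C(3,3)·C(7,1) = 63 + 7 = 70.
Probability = 70/210 = 1/3.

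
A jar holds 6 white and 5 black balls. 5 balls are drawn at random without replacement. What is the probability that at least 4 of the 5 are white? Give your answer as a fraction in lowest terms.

27/154

There are C(11,5) = 462 ways to choose the 5.
Favorable selections (at least 4 white): C(6,4)·C(5,1) + C(6,5)·C(5,0) = 75 + 6 = 81.
Probability = 81/462 = 27/154.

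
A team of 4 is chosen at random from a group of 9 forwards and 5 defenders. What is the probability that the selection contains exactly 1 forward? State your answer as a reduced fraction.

90/1001

There are C(14,4) = 1001 ways to choose 4 from 14.
Selections with exactly 1 forward: choose 1 of the 9 forwards and 3 of the 5 defenders, C(9,1)·C(5,3) = 9·10 = 90.
Probability = 90/1001.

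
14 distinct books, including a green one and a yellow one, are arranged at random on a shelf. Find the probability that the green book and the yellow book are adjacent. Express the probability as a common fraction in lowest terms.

There are 14! = 87178291200 arrangements.
Treat the green book and the yellow book as a block: 13! arrangements of the blocks × 2 orders within the block = 2·6227020800 = 12454041600.
Probability = 12454041600/87178291200 = 1/7.

1/7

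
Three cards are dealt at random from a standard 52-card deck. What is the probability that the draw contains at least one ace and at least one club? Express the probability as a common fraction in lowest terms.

33/260

There are C(52,3) = 22100 possible draws.
By inclusion-exclusion on the complements, draws missing all aces or all clubs: C(48,3) + C(39,3) − C(36,3) = 17296 + 9139 − 7140 = 19295.
So draws with at least one of each: 22100 − 19295 = 2805, probability 2805/22100 = 33/260.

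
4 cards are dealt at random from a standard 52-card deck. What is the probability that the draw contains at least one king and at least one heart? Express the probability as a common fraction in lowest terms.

There are C(52,4) = 270725 possible draws.
By inclusion-exclusion on the complements, draws missing all kings or all hearts: C(48,4) + C(39,4) − C(36,4) = 194580 + 82251 − 58905 = 217926.
So draws with at least one of each: 270725 − 217926 = 52799, probability 52799/270725.

52799/270725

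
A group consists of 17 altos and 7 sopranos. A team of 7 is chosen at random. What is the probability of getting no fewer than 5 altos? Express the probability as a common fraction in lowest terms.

There are C(24,7) = 346104 ways to choose the 7.
Favorable selections (no fewer than 5 altos): C(17,5)·C(7,2) + C(17,6)·C(7,1) + C(17,7)·C(7,0) = 129948 + 86632 + 19448 = 236028.
Probability = 236028/346104 = 19669/28842.

19669/28842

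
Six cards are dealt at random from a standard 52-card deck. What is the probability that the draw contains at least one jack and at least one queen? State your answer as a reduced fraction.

There are C(52,6) = 20358520 possible draws.
By inclusion-exclusion on the complements, draws missing all jacks or all queens: C(48,6) + C(48,6) − C(44,6) = 12271512 + 12271512 − 7059052 = 17483972.
So draws with at least one of each: 20358520 − 17483972 = 2874548, probability 2874548/20358520 = 718637/5089630.

718637/5089630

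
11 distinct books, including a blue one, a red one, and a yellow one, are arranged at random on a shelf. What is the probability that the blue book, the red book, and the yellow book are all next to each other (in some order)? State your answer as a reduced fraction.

3/55

There are 11! = 39916800 arrangements.
Treat the three as one block: 9! placements × 3! orders within the block = 362880·6 = 2177280.
Probability = 2177280/39916800 = 3/55.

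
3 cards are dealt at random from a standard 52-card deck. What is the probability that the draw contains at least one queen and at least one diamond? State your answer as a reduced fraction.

33/260

There are C(52,3) = 22100 possible draws.
By inclusion-exclusion on the complements, draws missing all queens or all diamonds: C(48,3) + C(39,3) − C(36,3) = 17296 + 9139 − 7140 = 19295.
So draws with at least one of each: 22100 − 19295 = 2805, probability 2805/22100 = 33/260.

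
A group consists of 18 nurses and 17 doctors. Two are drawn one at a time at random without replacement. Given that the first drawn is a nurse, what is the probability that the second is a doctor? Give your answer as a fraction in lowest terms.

1/2

After removing one nurse, 34 remain: 17 nurses and 17 doctors.
So the probability the next is a doctor is 17/34 = 1/2.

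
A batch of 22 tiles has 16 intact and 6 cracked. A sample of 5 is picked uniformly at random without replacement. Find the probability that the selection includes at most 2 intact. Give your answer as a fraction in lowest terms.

21/209

Total selections: C(22,5) = 26334.
Favorable selections (at most 2 intact): C(16,0)·C(6,5) + C(16,1)·C(6,4) + C(16,2)·C(6,3) = 6 + 240 + 2400 = 2646.
Probability = 2646/26334 = 21/209.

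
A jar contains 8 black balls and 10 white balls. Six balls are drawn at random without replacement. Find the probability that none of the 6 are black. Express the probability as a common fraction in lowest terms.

There are C(18,6) = 18564 possible selections.
Selections with no black (all white): C(10,6) = 210.
Probability = 210/18564 = 5/442.

5/442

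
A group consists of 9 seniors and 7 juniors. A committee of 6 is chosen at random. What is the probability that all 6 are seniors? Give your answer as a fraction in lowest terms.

There are C(16,6) = 8008 possible selections.
Selections with all seniors: C(9,6) = 84.
Probability = 84/8008 = 3/286.

3/286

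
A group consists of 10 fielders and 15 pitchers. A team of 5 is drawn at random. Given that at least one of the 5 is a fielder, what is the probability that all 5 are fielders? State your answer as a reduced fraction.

12/2387

Work in counts. Selections with at least one fielder: C(25,5) − C(15,5) = 53130 − 3003 = 50127.
Of those, selections where all 5 are fielders: C(10,5) = 252.
Conditional probability = 252/50127 = 12/2387.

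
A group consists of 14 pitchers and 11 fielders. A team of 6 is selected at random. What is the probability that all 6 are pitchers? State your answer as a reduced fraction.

39/2300

There are C(25,6) = 177100 possible selections.
Selections with all pitchers: C(14,6) = 3003.
Probability = 3003/177100 = 39/2300.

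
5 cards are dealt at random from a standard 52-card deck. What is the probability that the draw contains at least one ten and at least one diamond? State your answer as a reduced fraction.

There are C(52,5) = 2598960 possible draws.
By inclusion-exclusion on the complements, draws missing all tens or all diamonds: C(48,5) + C(39,5) − C(36,5) = 1712304 + 575757 − 376992 = 1911069.
So draws with at least one of each: 2598960 − 1911069 = 687891, probability 687891/2598960 = 229297/866320.

229297/866320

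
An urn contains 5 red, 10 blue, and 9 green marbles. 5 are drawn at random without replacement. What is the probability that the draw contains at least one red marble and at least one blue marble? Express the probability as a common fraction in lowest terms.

There are C(24,5) = 42504 possible draws.
By inclusion-exclusion on the complements, draws missing all red or all blue: C(19,5) + C(14,5) − C(9,5) = 11628 + 2002 − 126 = 13504.
So draws with at least one of each: 42504 − 13504 = 29000, probability 29000/42504 = 3625/5313.

3625/5313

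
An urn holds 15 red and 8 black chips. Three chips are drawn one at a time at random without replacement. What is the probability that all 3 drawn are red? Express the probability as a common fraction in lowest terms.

65/253

Multiply the conditional probabilities at each draw: 15/23 · 14/22 · 13/21 = 2730/10626 = 65/253.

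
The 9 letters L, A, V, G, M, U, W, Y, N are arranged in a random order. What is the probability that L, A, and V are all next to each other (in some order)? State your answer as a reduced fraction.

1/12

There are 9! = 362880 arrangements.
Treat the three as one block: 7! placements × 3! orders within the block = 5040·6 = 30240.
Probability = 30240/362880 = 1/12.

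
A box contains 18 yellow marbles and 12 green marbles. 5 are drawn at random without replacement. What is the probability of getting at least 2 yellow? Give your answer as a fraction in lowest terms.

1054/1131

There are C(30,5) = 142506 ways to choose the 5.
Count the complement (fewer than 2 yellow): C(18,0)·C(12,5) + C(18,1)·C(12,4) = 792 + 8910 = 9702.
Probability = 1 − 9702/142506 = 132804/142506 = 1054/1131.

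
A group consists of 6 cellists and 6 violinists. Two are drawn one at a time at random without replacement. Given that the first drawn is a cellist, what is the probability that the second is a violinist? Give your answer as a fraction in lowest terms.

6/11

After removing one cellist, 11 remain: 5 cellists and 6 violinists.
So the probability the next is a violinist is 6/11.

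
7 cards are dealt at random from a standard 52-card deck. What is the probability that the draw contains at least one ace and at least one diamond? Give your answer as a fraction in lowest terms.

53122231/133784560

There are C(52,7) = 133784560 possible draws.
By inclusion-exclusion on the complements, draws missing all aces or all diamonds: C(48,7) + C(39,7) − C(36,7) = 73629072 + 15380937 − 8347680 = 80662329.
So draws with at least one of each: 133784560 − 80662329 = 53122231, probability 53122231/133784560.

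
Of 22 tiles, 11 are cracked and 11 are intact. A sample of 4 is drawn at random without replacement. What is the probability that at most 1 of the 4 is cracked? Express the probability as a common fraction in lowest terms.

There are C(22,4) = 7315 ways to choose the 4.
Favorable selections (at most 1 cracked): C(11,0)·C(11,4) + C(11,1)·C(11,3) = 330 + 1815 = 2145.
Probability = 2145/7315 = 39/133.

39/133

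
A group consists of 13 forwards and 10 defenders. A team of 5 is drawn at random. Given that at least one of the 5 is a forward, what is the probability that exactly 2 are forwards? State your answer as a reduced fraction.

Work in counts. Selections with at least one forward: C(23,5) − C(10,5) = 33649 − 252 = 33397.
Of those, selections where exactly 2 are forwards: C(13,2)·C(10,3) = 78·120 = 9360.
Conditional probability = 9360/33397 = 720/2569.

720/2569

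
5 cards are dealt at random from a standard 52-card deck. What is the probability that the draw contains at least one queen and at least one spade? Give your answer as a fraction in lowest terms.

There are C(52,5) = 2598960 possible draws.
By inclusion-exclusion on the complements, draws missing all queens or all spades: C(48,5) + C(39,5) − C(36,5) = 1712304 + 575757 − 376992 = 1911069.
So draws with at least one of each: 2598960 − 1911069 = 687891, probability 687891/2598960 = 229297/866320.

229297/866320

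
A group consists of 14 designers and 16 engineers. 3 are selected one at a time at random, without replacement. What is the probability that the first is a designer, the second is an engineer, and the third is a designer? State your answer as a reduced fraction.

52/435

Multiply the conditional probabilities at each draw: 14/30 · 16/29 · 13/28 = 2912/24360 = 52/435.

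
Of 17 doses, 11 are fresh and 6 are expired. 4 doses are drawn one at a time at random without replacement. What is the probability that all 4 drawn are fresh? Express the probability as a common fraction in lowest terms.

33/238

Multiply the conditional probabilities at each draw: 11/17 · 10/16 · 9/15 · 8/14 = 7920/57120 = 33/238.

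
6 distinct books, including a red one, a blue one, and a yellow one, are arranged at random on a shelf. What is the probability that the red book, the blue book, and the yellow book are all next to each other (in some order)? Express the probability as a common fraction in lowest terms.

1/5

There are 6! = 720 arrangements.
Treat the three as one block: 4! placements × 3! orders within the block = 24·6 = 144.
Probability = 144/720 = 1/5.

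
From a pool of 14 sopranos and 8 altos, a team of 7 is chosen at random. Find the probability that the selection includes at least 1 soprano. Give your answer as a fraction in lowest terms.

There are C(22,7) = 170544 ways to choose the 7.
Favorable selections (at least 1 soprano): C(14,1)·C(8,6) + C(14,2)·C(8,5) + C(14,3)·C(8,4) + C(14,4)·C(8,3) + C(14,5)·C(8,2) + C(14,6)·C(8,1) + C(14,7)·C(8,0) = 392 + 5096 + 25480 + 56056 + 56056 + 24024 + 3432 = 170536.
Probability = 170536/170544 = 21317/21318.

21317/21318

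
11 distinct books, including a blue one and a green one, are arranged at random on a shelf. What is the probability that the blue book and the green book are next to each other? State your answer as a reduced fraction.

There are 11! = 39916800 arrangements.
Treat the blue book and the green book as a block: 10! arrangements of the blocks × 2 orders within the block = 2·3628800 = 7257600.
Probability = 7257600/39916800 = 2/11.

2/11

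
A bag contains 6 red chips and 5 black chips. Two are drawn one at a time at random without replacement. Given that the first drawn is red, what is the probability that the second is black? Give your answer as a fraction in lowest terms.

1/2

After removing one red, 10 remain: 5 red and 5 black.
So the probability the next is black is 5/10 = 1/2.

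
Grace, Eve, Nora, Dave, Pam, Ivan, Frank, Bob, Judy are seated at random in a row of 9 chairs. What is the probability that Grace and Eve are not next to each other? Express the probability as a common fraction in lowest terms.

7/9

There are 9! = 362880 arrangements.
Arrangements with Grace and Eve adjacent: 2·8! = 80640.
So not adjacent: 362880 − 80640 = 282240, probability 282240/362880 = 7/9.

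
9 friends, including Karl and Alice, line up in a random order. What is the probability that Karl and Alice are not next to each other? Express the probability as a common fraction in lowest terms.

There are 9! = 362880 arrangements.
Arrangements with Karl and Alice adjacent: 2·8! = 80640.
So not adjacent: 362880 − 80640 = 282240, probability 282240/362880 = 7/9.

7/9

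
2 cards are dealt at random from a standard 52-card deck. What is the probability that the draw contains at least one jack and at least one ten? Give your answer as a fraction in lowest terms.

8/663

There are C(52,2) = 1326 possible draws.
By inclusion-exclusion on the complements, draws missing all jacks or all tens: C(48,2) + C(48,2) − C(44,2) = 1128 + 1128 − 946 = 1310.
So draws with at least one of each: 1326 − 1310 = 16, probability 16/1326 = 8/663.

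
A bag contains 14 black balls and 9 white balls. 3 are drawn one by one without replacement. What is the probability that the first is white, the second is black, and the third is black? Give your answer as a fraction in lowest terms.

Multiply the conditional probabilities at each draw: 9/23 · 14/22 · 13/21 = 1638/10626 = 39/253.

39/253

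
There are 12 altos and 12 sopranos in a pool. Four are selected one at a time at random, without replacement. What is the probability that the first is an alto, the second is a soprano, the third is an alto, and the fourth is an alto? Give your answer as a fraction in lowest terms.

Multiply the conditional probabilities at each draw: 12/24 · 12/23 · 11/22 · 10/21 = 15840/255024 = 10/161.

10/161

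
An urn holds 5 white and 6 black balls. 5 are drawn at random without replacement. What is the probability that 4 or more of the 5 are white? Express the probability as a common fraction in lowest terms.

There are C(11,5) = 462 ways to choose the 5.
Favorable selections (4 or more white): C(5,4)·C(6,1) + C(5,5)·C(6,0) = 30 + 1 = 31.
Probability = 31/462.

31/462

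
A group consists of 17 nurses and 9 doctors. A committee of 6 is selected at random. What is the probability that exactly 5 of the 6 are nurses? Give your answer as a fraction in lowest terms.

The sample space is all 6-subsets of the 26: C(26,6) = 230230.
Selections with exactly 5 nurses: choose 5 of the 17 nurses and 1 of the 9 doctors, C(17,5)·C(9,1) = 6188·9 = 55692.
Probability = 55692/230230 = 306/1265.

306/1265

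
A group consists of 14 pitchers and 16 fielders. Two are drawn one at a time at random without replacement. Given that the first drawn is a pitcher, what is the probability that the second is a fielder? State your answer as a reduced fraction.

After removing one pitcher, 29 remain: 13 pitchers and 16 fielders.
So the probability the next is a fielder is 16/29.

16/29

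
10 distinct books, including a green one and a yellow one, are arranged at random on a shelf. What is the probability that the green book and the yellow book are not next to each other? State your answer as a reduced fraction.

There are 10! = 3628800 arrangements.
Arrangements with the green book and the yellow book adjacent: 2·9! = 725760.
So not adjacent: 3628800 − 725760 = 2903040, probability 2903040/3628800 = 4/5.

4/5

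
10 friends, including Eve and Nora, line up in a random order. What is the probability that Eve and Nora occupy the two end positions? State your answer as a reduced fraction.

There are 10! = 3628800 arrangements.
Place Eve and Nora at the ends in 2 ways, arrange the remaining 8 in 8! = 40320 ways: 2·40320 = 80640.
Probability = 80640/3628800 = 1/45.

1/45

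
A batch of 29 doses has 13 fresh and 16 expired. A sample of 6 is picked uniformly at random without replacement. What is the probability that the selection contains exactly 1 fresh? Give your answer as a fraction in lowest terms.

Total number of selections: C(29,6) = 475020.
Selections with exactly 1 fresh: choose 1 of the 13 fresh and 5 of the 16 expired, C(13,1)·C(16,5) = 13·4368 = 56784.
Probability = 56784/475020 = 52/435.

52/435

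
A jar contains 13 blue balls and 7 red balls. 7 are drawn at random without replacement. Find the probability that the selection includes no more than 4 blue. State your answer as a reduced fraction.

There are C(20,7) = 77520 ways to choose the 7.
Count the complement (more than 4 blue): C(13,5)·C(7,2) + C(13,6)·C(7,1) + C(13,7)·C(7,0) = 27027 + 12012 + 1716 = 40755.
Probability = 1 − 40755/77520 = 36765/77520 = 129/272.

129/272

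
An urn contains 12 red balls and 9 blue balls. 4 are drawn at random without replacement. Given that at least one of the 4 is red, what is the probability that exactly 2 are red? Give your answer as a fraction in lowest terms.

Work in counts. Selections with at least one red: C(21,4) − C(9,4) = 5985 − 126 = 5859.
Of those, selections where exactly 2 are red: C(12,2)·C(9,2) = 66·36 = 2376.
Conditional probability = 2376/5859 = 88/217.

88/217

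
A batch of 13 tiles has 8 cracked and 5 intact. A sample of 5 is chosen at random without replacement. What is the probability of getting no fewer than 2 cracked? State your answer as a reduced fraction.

Total selections: C(13,5) = 1287.
Favorable selections (no fewer than 2 cracked): C(8,2)·C(5,3) + C(8,3)·C(5,2) + C(8,4)·C(5,1) + C(8,5)·C(5,0) = 280 + 560 + 350 + 56 = 1246.
Probability = 1246/1287.

1246/1287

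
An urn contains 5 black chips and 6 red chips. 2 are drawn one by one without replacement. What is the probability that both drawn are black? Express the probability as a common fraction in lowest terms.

Multiply the conditional probabilities at each draw: 5/11 · 4/10 = 20/110 = 2/11.

2/11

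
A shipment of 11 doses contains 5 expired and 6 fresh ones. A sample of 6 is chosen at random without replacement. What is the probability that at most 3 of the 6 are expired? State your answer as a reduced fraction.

Total selections: C(11,6) = 462.
Count the complement (more than 3 expired): C(5,4)·C(6,2) + C(5,5)·C(6,1) = 75 + 6 = 81.
Probability = 1 − 81/462 = 381/462 = 127/154.

127/154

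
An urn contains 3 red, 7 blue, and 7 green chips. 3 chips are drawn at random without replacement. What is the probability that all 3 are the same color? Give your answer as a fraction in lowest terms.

There are C(17,3) = 680 ways to draw 3 chips.
All same color: C(3,3) + C(7,3) + C(7,3) = 1 + 35 + 35 = 71.
Probability = 71/680.

71/680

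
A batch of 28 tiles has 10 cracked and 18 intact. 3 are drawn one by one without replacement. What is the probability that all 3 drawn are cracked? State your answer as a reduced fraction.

Multiply the conditional probabilities at each draw: 10/28 · 9/27 · 8/26 = 720/19656 = 10/273.

10/273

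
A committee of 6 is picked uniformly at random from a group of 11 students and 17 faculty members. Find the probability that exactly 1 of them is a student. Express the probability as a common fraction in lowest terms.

There are C(28,6) = 376740 ways to choose 6 from 28.
Selections with exactly 1 student: choose 1 of the 11 students and 5 of the 17 faculty members, C(11,1)·C(17,5) = 11·6188 = 68068.
Probability = 68068/376740 = 187/1035.

187/1035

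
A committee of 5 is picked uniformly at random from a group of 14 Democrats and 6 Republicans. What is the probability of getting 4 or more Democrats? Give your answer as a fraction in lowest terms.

There are C(20,5) = 15504 ways to choose the 5.
Favorable selections (4 or more Democrats): C(14,4)·C(6,1) + C(14,5)·C(6,0) = 6006 + 2002 = 8008.
Probability = 8008/15504 = 1001/1938.

1001/1938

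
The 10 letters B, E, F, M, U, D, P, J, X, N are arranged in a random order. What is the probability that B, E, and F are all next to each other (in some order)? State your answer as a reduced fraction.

There are 10! = 3628800 arrangements.
Treat the three as one block: 8! placements × 3! orders within the block = 40320·6 = 241920.
Probability = 241920/3628800 = 1/15.

1/15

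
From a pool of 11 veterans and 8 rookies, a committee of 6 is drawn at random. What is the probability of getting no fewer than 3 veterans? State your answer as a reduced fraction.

539/646

There are C(19,6) = 27132 ways to choose the 6.
Favorable selections (no fewer than 3 veterans): C(11,3)·C(8,3) + C(11,4)·C(8,2) + C(11,5)·C(8,1) + C(11,6)·C(8,0) = 9240 + 9240 + 3696 + 462 = 22638.
Probability = 22638/27132 = 539/646.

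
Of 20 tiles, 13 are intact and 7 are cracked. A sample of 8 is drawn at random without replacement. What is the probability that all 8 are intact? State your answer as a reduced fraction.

There are C(20,8) = 125970 possible selections.
Selections with all intact: C(13,8) = 1287.
Probability = 1287/125970 = 33/3230.

33/3230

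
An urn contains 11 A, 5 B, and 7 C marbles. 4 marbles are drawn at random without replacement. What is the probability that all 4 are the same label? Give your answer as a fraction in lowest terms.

There are C(23,4) = 8855 ways to draw 4 marbles.
All same label: C(11,4) + C(5,4) + C(7,4) = 330 + 5 + 35 = 370.
Probability = 370/8855 = 74/1771.

74/1771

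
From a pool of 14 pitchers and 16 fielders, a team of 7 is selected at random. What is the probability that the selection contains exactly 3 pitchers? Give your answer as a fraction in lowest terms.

The sample space is all 7-subsets of the 30: C(30,7) = 2035800.
Selections with exactly 3 pitchers: choose 3 of the 14 pitchers and 4 of the 16 fielders, C(14,3)·C(16,4) = 364·1820 = 662480.
Probability = 662480/2035800 = 1274/3915.

1274/3915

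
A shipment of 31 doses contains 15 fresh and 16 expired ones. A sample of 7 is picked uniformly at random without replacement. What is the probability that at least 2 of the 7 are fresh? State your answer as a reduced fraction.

38431/40455

There are C(31,7) = 2629575 ways to choose the 7.
Count the complement (fewer than 2 fresh): C(15,0)·C(16,7) + C(15,1)·C(16,6) = 11440 + 120120 = 131560.
Probability = 1 − 131560/2629575 = 2498015/2629575 = 38431/40455.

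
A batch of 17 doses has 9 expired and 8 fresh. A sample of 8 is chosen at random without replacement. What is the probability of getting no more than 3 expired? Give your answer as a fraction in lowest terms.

Total selections: C(17,8) = 24310.
Favorable selections (no more than 3 expired): C(9,0)·C(8,8) + C(9,1)·C(8,7) + C(9,2)·C(8,6) + C(9,3)·C(8,5) = 1 + 72 + 1008 + 4704 = 5785.
Probability = 5785/24310 = 89/374.

89/374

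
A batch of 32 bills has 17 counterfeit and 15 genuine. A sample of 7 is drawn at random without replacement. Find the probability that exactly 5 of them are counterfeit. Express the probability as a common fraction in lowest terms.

4165/21576

The sample space is all 7-subsets of the 32: C(32,7) = 3365856.
Selections with exactly 5 counterfeit: choose 5 of the 17 counterfeit and 2 of the 15 genuine, C(17,5)·C(15,2) = 6188·105 = 649740.
Probability = 649740/3365856 = 4165/21576.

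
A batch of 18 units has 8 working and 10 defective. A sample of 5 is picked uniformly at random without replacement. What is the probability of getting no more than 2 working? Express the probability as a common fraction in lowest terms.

21/34

Total selections: C(18,5) = 8568.
Favorable selections (no more than 2 working): C(8,0)·C(10,5) + C(8,1)·C(10,4) + C(8,2)·C(10,3) = 252 + 1680 + 3360 = 5292.
Probability = 5292/8568 = 21/34.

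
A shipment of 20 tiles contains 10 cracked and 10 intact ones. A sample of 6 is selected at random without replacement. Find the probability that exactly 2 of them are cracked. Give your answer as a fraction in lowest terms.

The sample space is all 6-subsets of the 20: C(20,6) = 38760.
Selections with exactly 2 cracked: choose 2 of the 10 cracked and 4 of the 10 intact, C(10,2)·C(10,4) = 45·210 = 9450.
Probability = 9450/38760 = 315/1292.

315/1292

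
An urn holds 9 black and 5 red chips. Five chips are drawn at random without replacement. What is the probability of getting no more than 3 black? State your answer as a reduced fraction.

89/143

There are C(14,5) = 2002 ways to choose the 5.
Favorable selections (no more than 3 black): C(9,0)·C(5,5) + C(9,1)·C(5,4) + C(9,2)·C(5,3) + C(9,3)·C(5,2) = 1 + 45 + 360 + 840 = 1246.
Probability = 1246/2002 = 89/143.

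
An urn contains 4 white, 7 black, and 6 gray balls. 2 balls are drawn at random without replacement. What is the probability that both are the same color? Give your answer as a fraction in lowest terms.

21/68

There are C(17,2) = 136 ways to draw 2 balls.
All same color: C(4,2) + C(7,2) + C(6,2) = 6 + 21 + 15 = 42.
Probability = 42/136 = 21/68.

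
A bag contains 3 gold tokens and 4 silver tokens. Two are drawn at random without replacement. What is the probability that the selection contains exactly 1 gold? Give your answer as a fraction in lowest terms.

4/7

Total number of selections: C(7,2) = 21.
Selections with exactly 1 gold: choose 1 of the 3 gold and 1 of the 4 silver, C(3,1)·C(4,1) = 3·4 = 12.
Probability = 12/21 = 4/7.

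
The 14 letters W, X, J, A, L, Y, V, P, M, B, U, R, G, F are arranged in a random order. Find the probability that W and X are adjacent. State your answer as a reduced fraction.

1/7

There are 14! = 87178291200 arrangements.
Treat W and X as a block: 13! arrangements of the blocks × 2 orders within the block = 2·6227020800 = 12454041600.
Probability = 12454041600/87178291200 = 1/7.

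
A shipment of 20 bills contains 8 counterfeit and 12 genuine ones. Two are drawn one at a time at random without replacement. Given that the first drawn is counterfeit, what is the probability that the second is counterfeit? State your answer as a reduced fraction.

7/19

After removing one counterfeit, 19 remain: 7 counterfeit and 12 genuine.
So the probability the next is counterfeit is 7/19.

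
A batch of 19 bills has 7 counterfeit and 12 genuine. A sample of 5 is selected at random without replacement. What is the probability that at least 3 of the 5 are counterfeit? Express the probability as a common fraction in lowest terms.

Total selections: C(19,5) = 11628.
Favorable selections (at least 3 counterfeit): C(7,3)·C(12,2) + C(7,4)·C(12,1) + C(7,5)·C(12,0) = 2310 + 420 + 21 = 2751.
Probability = 2751/11628 = 917/3876.

917/3876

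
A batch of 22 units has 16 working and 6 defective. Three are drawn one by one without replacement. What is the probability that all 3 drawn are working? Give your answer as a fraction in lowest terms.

4/11

Multiply the conditional probabilities at each draw: 16/22 · 15/21 · 14/20 = 3360/9240 = 4/11.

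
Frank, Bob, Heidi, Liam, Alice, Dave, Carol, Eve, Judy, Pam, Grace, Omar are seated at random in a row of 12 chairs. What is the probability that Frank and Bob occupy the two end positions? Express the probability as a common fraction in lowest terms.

There are 12! = 479001600 arrangements.
Place Frank and Bob at the ends in 2 ways, arrange the remaining 10 in 10! = 3628800 ways: 2·3628800 = 7257600.
Probability = 7257600/479001600 = 1/66.

1/66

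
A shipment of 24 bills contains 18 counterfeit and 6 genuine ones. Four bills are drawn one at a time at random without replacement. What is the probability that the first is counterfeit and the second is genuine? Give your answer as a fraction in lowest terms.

9/46

Multiply the conditional probabilities at each draw: 18/24 · 6/23 = 108/552 = 9/46.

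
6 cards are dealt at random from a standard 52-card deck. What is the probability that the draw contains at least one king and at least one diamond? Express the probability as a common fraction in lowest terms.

There are C(52,6) = 20358520 possible draws.
By inclusion-exclusion on the complements, draws missing all kings or all diamonds: C(48,6) + C(39,6) − C(36,6) = 12271512 + 3262623 − 1947792 = 13586343.
So draws with at least one of each: 20358520 − 13586343 = 6772177, probability 6772177/20358520.

6772177/20358520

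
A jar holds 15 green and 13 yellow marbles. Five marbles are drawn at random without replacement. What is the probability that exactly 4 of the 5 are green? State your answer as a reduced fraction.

Total number of selections: C(28,5) = 98280.
Selections with exactly 4 green: choose 4 of the 15 green and 1 of the 13 yellow, C(15,4)·C(13,1) = 1365·13 = 17745.
Probability = 17745/98280 = 13/72.

13/72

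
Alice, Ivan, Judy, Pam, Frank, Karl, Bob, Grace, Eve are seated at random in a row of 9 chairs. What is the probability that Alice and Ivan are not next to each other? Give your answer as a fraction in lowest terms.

7/9

There are 9! = 362880 arrangements.
Arrangements with Alice and Ivan adjacent: 2·8! = 80640.
So not adjacent: 362880 − 80640 = 282240, probability 282240/362880 = 7/9.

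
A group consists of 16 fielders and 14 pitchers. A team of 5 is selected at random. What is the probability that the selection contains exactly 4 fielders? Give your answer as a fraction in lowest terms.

The sample space is all 5-subsets of the 30: C(30,5) = 142506.
Selections with exactly 4 fielders: choose 4 of the 16 fielders and 1 of the 14 pitchers, C(16,4)·C(14,1) = 1820·14 = 25480.
Probability = 25480/142506 = 140/783.

140/783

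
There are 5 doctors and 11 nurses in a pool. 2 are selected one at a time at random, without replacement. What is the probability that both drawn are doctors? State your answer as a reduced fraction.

1/12

Multiply the conditional probabilities at each draw: 5/16 · 4/15 = 20/240 = 1/12.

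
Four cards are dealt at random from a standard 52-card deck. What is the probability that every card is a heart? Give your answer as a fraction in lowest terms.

11/4165

There are C(52,4) = 270725 possible 4-card hands.
Hands that are all hearts: C(13,4) = 715.
Probability = 715/270725 = 11/4165.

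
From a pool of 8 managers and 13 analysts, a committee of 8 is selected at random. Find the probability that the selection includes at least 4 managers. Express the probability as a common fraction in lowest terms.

There are C(21,8) = 203490 ways to choose the 8.
Favorable selections (at least 4 managers): C(8,4)·C(13,4) + C(8,5)·C(13,3) + C(8,6)·C(13,2) + C(8,7)·C(13,1) + C(8,8)·C(13,0) = 50050 + 16016 + 2184 + 104 + 1 = 68355.
Probability = 68355/203490 = 217/646.

217/646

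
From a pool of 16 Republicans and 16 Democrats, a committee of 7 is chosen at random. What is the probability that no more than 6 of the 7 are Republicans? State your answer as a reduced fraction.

16127/16182

Total selections: C(32,7) = 3365856.
The complement is exactly 7 Republicans: C(16,7)·C(16,0) = 11440.
Probability = 1 − 11440/3365856 = 3354416/3365856 = 16127/16182.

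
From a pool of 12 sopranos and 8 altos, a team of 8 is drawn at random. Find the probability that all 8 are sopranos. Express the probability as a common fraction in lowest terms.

There are C(20,8) = 125970 possible selections.
Selections with all sopranos: C(12,8) = 495.
Probability = 495/125970 = 33/8398.

33/8398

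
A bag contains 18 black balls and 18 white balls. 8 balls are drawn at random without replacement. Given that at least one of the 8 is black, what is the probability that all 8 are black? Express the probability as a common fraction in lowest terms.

13/8977

Work in counts. Selections with at least one black: C(36,8) − C(18,8) = 30260340 − 43758 = 30216582.
Of those, selections where all 8 are black: C(18,8) = 43758.
Conditional probability = 43758/30216582 = 13/8977.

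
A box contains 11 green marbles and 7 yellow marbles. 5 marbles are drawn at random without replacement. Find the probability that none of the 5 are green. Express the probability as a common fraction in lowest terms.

There are C(18,5) = 8568 possible selections.
Selections with no green (all yellow): C(7,5) = 21.
Probability = 21/8568 = 1/408.

1/408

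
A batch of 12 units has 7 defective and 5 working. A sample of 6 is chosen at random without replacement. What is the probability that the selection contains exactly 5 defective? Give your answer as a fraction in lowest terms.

5/44

There are C(12,6) = 924 ways to choose 6 from 12.
Selections with exactly 5 defective: choose 5 of the 7 defective and 1 of the 5 working, C(7,5)·C(5,1) = 21·5 = 105.
Probability = 105/924 = 5/44.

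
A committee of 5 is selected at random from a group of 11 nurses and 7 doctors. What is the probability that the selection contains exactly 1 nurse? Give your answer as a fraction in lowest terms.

55/1224

The sample space is all 5-subsets of the 18: C(18,5) = 8568.
Selections with exactly 1 nurse: choose 1 of the 11 nurses and 4 of the 7 doctors, C(11,1)·C(7,4) = 11·35 = 385.
Probability = 385/8568 = 55/1224.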